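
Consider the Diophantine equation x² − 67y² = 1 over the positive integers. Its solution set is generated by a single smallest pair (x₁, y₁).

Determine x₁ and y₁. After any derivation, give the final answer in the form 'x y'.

√67 = [8; 5,2,1,1,7,1,1,2,5,16, …], period ℓ=10 (even) → k=9
i=0: a=8 ⇒ p=8, q=1
i=1: a=5 ⇒ p=41, q=5
i=2: a=2 ⇒ p=90, q=11
i=3: a=1 ⇒ p=131, q=16
i=4: a=1 ⇒ p=221, q=27
i=5: a=7 ⇒ p=1678, q=205
…
i=7: a=1 ⇒ p=3577, q=437
i=8: a=2 ⇒ p=9053, q=1106
i=9: a=5 ⇒ p=48842, q=5967
fundamental: x₁=48842, y₁=5967  (since 2385540964 − 67·35605089 = 1)

48842 5967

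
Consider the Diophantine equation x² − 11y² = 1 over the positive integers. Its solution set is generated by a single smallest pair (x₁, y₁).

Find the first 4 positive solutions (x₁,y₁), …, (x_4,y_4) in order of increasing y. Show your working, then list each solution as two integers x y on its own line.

√11 = [3; 3,6, …], period ℓ=2 (even) → k=1
k=0  a_k=3  p_k/q_k = 3/1
k=1  a_k=3  p_k/q_k = 10/3
fundamental: x₁=10, y₁=3  (since 100 − 11·9 = 1)
(10+3√11)^2 = 199 + 60√11
(10+3√11)^3 = 3970 + 1197√11
(10+3√11)^4 = 79201 + 23880√11

10 3
199 60
3970 1197
79201 23880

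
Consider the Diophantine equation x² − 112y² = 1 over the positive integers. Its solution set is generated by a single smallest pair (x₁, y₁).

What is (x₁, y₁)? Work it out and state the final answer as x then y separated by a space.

127 12

d=112: √d = [10; 1,1,2,1,1,20] (ℓ=6, even), read p_5/q_5
i=0: a=10 ⇒ p=10, q=1
i=1: a=1 ⇒ p=11, q=1
…
i=3: a=2 ⇒ p=53, q=5
i=4: a=1 ⇒ p=74, q=7
i=5: a=1 ⇒ p=127, q=12
→ (127, 12).  Check: 127²=16129, 112·12²=16128, difference 1.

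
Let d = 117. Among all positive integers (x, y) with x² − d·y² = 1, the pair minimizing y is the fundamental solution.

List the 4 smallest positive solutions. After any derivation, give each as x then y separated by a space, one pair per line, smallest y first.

[10; 1,4,2,4,1,20] for √117; ℓ=6 ⇒ convergent index 5
i=0: a=10 ⇒ p=10, q=1
i=1: a=1 ⇒ p=11, q=1
i=2: a=4 ⇒ p=54, q=5
i=3: a=2 ⇒ p=119, q=11
i=4: a=4 ⇒ p=530, q=49
i=5: a=1 ⇒ p=649, q=60
→ (649, 60).  Check: 649²=421201, 117·60²=421200, difference 1.
k=2:  x_2 = 649·649+117·60·60 = 842401,  y_2 = 649·60+60·649 = 77880
k=3:  x_3 = 649·842401+117·60·77880 = 1093435849,  y_3 = 649·77880+60·842401 = 101088180
k=4:  x_4 = 649·1093435849+117·60·101088180 = 1419278889601,  y_4 = 649·101088180+60·1093435849 = 131212379760

649 60
842401 77880
1093435849 101088180
1419278889601 131212379760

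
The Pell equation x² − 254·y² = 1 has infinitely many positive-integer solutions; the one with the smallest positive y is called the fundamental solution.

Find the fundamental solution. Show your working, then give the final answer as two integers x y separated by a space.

d=254: √d = [15; 1,14,1,30] (ℓ=4, even), read p_3/q_3
k=0  a_k=15  p_k/q_k = 15/1
k=1  a_k=1  p_k/q_k = 16/1
k=2  a_k=14  p_k/q_k = 239/15
k=3  a_k=1  p_k/q_k = 255/16
→ (255, 16).  Check: 255²=65025, 254·16²=65024, difference 1.

255 16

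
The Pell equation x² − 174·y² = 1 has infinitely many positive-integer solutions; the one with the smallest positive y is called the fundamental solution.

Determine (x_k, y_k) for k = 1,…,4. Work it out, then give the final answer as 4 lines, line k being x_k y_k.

√174 → a₀=13, period (5,4,5,26); ℓ=4 even so k=3
a_0=13:  p_0=13·1+0=13,  q_0=13·0+1=1
a_1=5:  p_1=5·13+1=66,  q_1=5·1+0=5
a_2=4:  p_2=4·66+13=277,  q_2=4·5+1=21
a_3=5:  p_3=5·277+66=1451,  q_3=5·21+5=110
fundamental: x₁=1451, y₁=110  (since 2105401 − 174·12100 = 1)
(x_2, y_2) = (1451·1451 + 174·110·110, 1451·110 + 110·1451) = (4210801, 319220)
(x_3, y_3) = (1451·4210801 + 174·110·319220, 1451·319220 + 110·4210801) = (12219743051, 926376330)
(x_4, y_4) = (1451·12219743051 + 174·110·926376330, 1451·926376330 + 110·12219743051) = (35461690123201, 2688343790440)

1451 110
4210801 319220
12219743051 926376330
35461690123201 2688343790440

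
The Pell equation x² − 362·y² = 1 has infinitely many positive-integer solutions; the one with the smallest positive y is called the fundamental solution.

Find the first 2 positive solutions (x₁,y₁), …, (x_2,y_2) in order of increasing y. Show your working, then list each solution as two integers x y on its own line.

d=362: √d = [19; 38] (ℓ=1, odd), read p_1/q_1
i=0: a=19 ⇒ p=19, q=1
i=1: a=38 ⇒ p=723, q=38
→ (723, 38).  Check: 723²=522729, 362·38²=522728, difference 1.
n=2: (723,38)∘(723,38) = (723·723+362·38·38, 723·38+38·723) = (1045457,54948)

723 38
1045457 54948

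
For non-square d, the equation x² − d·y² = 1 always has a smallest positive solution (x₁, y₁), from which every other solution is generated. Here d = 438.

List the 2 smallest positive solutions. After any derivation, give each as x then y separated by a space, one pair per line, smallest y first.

293 14
171697 8204

[20; 1,12,1,40] for √438; ℓ=4 ⇒ convergent index 3
step 0: (20, 1)  from 20·(1,0) + (0,1)
…
step 2: (272, 13)  from 12·(21,1) + (20,1)
step 3: (293, 14)  from 1·(272,13) + (21,1)
fundamental: x₁=293, y₁=14  (since 85849 − 438·196 = 1)
(x_2, y_2) = (293·293 + 438·14·14, 293·14 + 14·293) = (171697, 8204)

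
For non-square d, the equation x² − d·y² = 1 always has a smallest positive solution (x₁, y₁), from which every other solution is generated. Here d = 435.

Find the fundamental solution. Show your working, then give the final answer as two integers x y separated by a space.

[20; 1,5,1,40] for √435; ℓ=4 ⇒ convergent index 3
k=0  a_k=20  p_k/q_k = 20/1
k=1  a_k=1  p_k/q_k = 21/1
k=2  a_k=5  p_k/q_k = 125/6
k=3  a_k=1  p_k/q_k = 146/7
(x₁, y₁) = (146, 7);  146² − 435·7² = 1 ✓

146 7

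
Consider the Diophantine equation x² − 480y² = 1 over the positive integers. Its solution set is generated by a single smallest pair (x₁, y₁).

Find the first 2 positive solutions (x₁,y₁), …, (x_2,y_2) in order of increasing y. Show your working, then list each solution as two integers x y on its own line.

241 11
116161 5302

√480 = [21; 1,9,1,42, …], period ℓ=4 (even) → k=3
i=0: a=21 ⇒ p=21, q=1
i=1: a=1 ⇒ p=22, q=1
i=2: a=9 ⇒ p=219, q=10
i=3: a=1 ⇒ p=241, q=11
fundamental: x₁=241, y₁=11  (since 58081 − 480·121 = 1)
k=2:  x_2 = 241·241+480·11·11 = 116161,  y_2 = 241·11+11·241 = 5302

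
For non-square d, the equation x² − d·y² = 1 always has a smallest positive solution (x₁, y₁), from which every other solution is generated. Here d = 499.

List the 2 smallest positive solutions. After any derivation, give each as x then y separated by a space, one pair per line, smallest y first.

4490 201
40320199 1804980

√499 = [22; 2,1,21,1,2,44, …], period ℓ=6 (even) → k=5
i=0: a=22 ⇒ p=22, q=1
i=1: a=2 ⇒ p=45, q=2
…
i=3: a=21 ⇒ p=1452, q=65
i=4: a=1 ⇒ p=1519, q=68
i=5: a=2 ⇒ p=4490, q=201
fundamental: x₁=4490, y₁=201  (since 20160100 − 499·40401 = 1)
n=2: (4490,201)∘(4490,201) = (4490·4490+499·201·201, 4490·201+201·4490) = (40320199,1804980)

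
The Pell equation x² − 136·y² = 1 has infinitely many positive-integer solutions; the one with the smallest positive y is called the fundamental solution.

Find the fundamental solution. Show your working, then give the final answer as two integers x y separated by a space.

d=136: √d = [11; 1,1,1,22] (ℓ=4, even), read p_3/q_3
a_0=11:  p_0=11·1+0=11,  q_0=11·0+1=1
a_1=1:  p_1=1·11+1=12,  q_1=1·1+0=1
a_2=1:  p_2=1·12+11=23,  q_2=1·1+1=2
a_3=1:  p_3=1·23+12=35,  q_3=1·2+1=3
→ (35, 3).  Check: 35²=1225, 136·3²=1224, difference 1.

35 3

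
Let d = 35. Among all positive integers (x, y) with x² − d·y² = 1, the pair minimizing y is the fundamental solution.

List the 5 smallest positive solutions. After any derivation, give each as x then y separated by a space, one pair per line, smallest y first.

[5; 1,10] for √35; ℓ=2 ⇒ convergent index 1
a_0=5:  p_0=5·1+0=5,  q_0=5·0+1=1
a_1=1:  p_1=1·5+1=6,  q_1=1·1+0=1
(x₁, y₁) = (6, 1);  6² − 35·1² = 1 ✓
(x_2, y_2) = (6·6 + 35·1·1, 6·1 + 1·6) = (71, 12)
(x_3, y_3) = (6·71 + 35·1·12, 6·12 + 1·71) = (846, 143)
(x_4, y_4) = (6·846 + 35·1·143, 6·143 + 1·846) = (10081, 1704)
(x_5, y_5) = (6·10081 + 35·1·1704, 6·1704 + 1·10081) = (120126, 20305)

6 1
71 12
846 143
10081 1704
120126 20305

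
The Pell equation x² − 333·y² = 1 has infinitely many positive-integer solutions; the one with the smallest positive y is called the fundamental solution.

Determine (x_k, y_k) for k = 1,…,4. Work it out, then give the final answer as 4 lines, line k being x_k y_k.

73 4
10657 584
1555849 85260
227143297 12447376

d=333: √d = [18; 4,36] (ℓ=2, even), read p_1/q_1
a_0=18:  p_0=18·1+0=18,  q_0=18·0+1=1
a_1=4:  p_1=4·18+1=73,  q_1=4·1+0=4
(x₁, y₁) = (73, 4);  73² − 333·4² = 1 ✓
k=2:  x_2 = 73·73+333·4·4 = 10657,  y_2 = 73·4+4·73 = 584
k=3:  x_3 = 73·10657+333·4·584 = 1555849,  y_3 = 73·584+4·10657 = 85260
k=4:  x_4 = 73·1555849+333·4·85260 = 227143297,  y_4 = 73·85260+4·1555849 = 12447376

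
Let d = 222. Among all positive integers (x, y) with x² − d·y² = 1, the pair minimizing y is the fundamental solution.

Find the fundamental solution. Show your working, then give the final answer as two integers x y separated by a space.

√222 → a₀=14, period (1,8,1,28); ℓ=4 even so k=3
i=0: a=14 ⇒ p=14, q=1
…
i=2: a=8 ⇒ p=134, q=9
i=3: a=1 ⇒ p=149, q=10
fundamental: x₁=149, y₁=10  (since 22201 − 222·100 = 1)

149 10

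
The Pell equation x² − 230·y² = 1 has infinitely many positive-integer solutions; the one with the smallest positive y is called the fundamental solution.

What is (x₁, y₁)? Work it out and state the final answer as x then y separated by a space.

√230 → a₀=15, period (6,30); ℓ=2 even so k=1
k=0  a_k=15  p_k/q_k = 15/1
k=1  a_k=6  p_k/q_k = 91/6
→ (91, 6).  Check: 91²=8281, 230·6²=8280, difference 1.

91 6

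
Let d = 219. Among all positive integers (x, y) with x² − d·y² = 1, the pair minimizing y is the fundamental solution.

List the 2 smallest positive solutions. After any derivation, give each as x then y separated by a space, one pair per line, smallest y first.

74 5
10951 740

√219 → a₀=14, period (1,3,1,28); ℓ=4 even so k=3
i=0: a=14 ⇒ p=14, q=1
…
i=2: a=3 ⇒ p=59, q=4
i=3: a=1 ⇒ p=74, q=5
(x₁, y₁) = (74, 5);  74² − 219·5² = 1 ✓
(74+5√219)^2 = 10951 + 740√219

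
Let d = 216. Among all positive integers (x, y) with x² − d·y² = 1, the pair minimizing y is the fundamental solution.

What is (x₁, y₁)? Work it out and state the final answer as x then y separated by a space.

485 33

d=216: √d = [14; 1,2,3,2,1,28] (ℓ=6, even), read p_5/q_5
i=0: a=14 ⇒ p=14, q=1
…
i=2: a=2 ⇒ p=44, q=3
…
i=4: a=2 ⇒ p=338, q=23
i=5: a=1 ⇒ p=485, q=33
(x₁, y₁) = (485, 33);  485² − 216·33² = 1 ✓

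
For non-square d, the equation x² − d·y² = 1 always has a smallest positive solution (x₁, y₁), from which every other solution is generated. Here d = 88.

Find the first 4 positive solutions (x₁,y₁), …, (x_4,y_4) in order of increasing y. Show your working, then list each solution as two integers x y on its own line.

197 21
77617 8274
30580901 3259935
12048797377 1284406116

√88 = [9; 2,1,1,1,2,18, …], period ℓ=6 (even) → k=5
step 0: (9, 1)  from 9·(1,0) + (0,1)
step 1: (19, 2)  from 2·(9,1) + (1,0)
…
step 3: (47, 5)  from 1·(28,3) + (19,2)
step 4: (75, 8)  from 1·(47,5) + (28,3)
step 5: (197, 21)  from 2·(75,8) + (47,5)
fundamental: x₁=197, y₁=21  (since 38809 − 88·441 = 1)
(197+21√88)^2 = 77617 + 8274√88
(197+21√88)^3 = 30580901 + 3259935√88
(197+21√88)^4 = 12048797377 + 1284406116√88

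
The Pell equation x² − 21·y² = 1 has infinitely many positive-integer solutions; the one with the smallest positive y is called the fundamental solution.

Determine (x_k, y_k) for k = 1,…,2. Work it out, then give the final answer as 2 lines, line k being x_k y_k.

55 12
6049 1320

√21 = [4; 1,1,2,1,1,8, …], period ℓ=6 (even) → k=5
step 0: (4, 1)  from 4·(1,0) + (0,1)
step 1: (5, 1)  from 1·(4,1) + (1,0)
step 2: (9, 2)  from 1·(5,1) + (4,1)
step 3: (23, 5)  from 2·(9,2) + (5,1)
step 4: (32, 7)  from 1·(23,5) + (9,2)
step 5: (55, 12)  from 1·(32,7) + (23,5)
fundamental: x₁=55, y₁=12  (since 3025 − 21·144 = 1)
k=2:  x_2 = 55·55+21·12·12 = 6049,  y_2 = 55·12+12·55 = 1320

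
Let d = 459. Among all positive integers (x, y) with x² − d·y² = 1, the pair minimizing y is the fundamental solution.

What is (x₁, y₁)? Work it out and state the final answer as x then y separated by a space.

√459 = [21; 2,2,1,4,21,4,1,2,2,42, …], period ℓ=10 (even) → k=9
a_0=21:  p_0=21·1+0=21,  q_0=21·0+1=1
a_1=2:  p_1=2·21+1=43,  q_1=2·1+0=2
…
a_3=1:  p_3=1·107+43=150,  q_3=1·5+2=7
a_4=4:  p_4=4·150+107=707,  q_4=4·7+5=33
…
a_6=4:  p_6=4·14997+707=60695,  q_6=4·700+33=2833
a_7=1:  p_7=1·60695+14997=75692,  q_7=1·2833+700=3533
a_8=2:  p_8=2·75692+60695=212079,  q_8=2·3533+2833=9899
a_9=2:  p_9=2·212079+75692=499850,  q_9=2·9899+3533=23331
fundamental: x₁=499850, y₁=23331  (since 249850022500 − 459·544335561 = 1)

499850 23331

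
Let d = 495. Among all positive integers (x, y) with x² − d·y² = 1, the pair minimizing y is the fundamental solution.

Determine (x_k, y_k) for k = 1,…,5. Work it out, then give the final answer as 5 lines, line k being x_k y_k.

89 4
15841 712
2819609 126732
501874561 22557584
89330852249 4015123220

√495 → a₀=22, period (4,44); ℓ=2 even so k=1
a_0=22:  p_0=22·1+0=22,  q_0=22·0+1=1
a_1=4:  p_1=4·22+1=89,  q_1=4·1+0=4
(x₁, y₁) = (89, 4);  89² − 495·4² = 1 ✓
n=2: (89,4)∘(89,4) = (89·89+495·4·4, 89·4+4·89) = (15841,712)
n=3: (15841,712)∘(89,4) = (89·15841+495·4·712, 89·712+4·15841) = (2819609,126732)
n=4: (2819609,126732)∘(89,4) = (89·2819609+495·4·126732, 89·126732+4·2819609) = (501874561,22557584)
n=5: (501874561,22557584)∘(89,4) = (89·501874561+495·4·22557584, 89·22557584+4·501874561) = (89330852249,4015123220)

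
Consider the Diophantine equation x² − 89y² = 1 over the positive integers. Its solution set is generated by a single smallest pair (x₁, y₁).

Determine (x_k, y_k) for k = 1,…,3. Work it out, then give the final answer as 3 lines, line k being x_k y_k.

[9; 2,3,3,2,18] for √89; ℓ=5 ⇒ convergent index 9
a_0=9:  p_0=9·1+0=9,  q_0=9·0+1=1
a_1=2:  p_1=2·9+1=19,  q_1=2·1+0=2
…
a_3=3:  p_3=3·66+19=217,  q_3=3·7+2=23
a_4=2:  p_4=2·217+66=500,  q_4=2·23+7=53
…
a_8=3:  p_8=3·66019+18934=216991,  q_8=3·6998+2007=23001
a_9=2:  p_9=2·216991+66019=500001,  q_9=2·23001+6998=53000
(x₁, y₁) = (500001, 53000);  500001² − 89·53000² = 1 ✓
(500001+53000√89)^2 = 500002000001 + 53000106000√89
(500001+53000√89)^3 = 500003000004500001 + 53000212000159000√89

500001 53000
500002000001 53000106000
500003000004500001 53000212000159000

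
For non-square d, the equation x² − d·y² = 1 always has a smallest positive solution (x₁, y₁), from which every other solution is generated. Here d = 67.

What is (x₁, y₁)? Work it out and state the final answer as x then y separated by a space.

d=67: √d = [8; 5,2,1,1,7,1,1,2,5,16] (ℓ=10, even), read p_9/q_9
a_0=8:  p_0=8·1+0=8,  q_0=8·0+1=1
…
a_2=2:  p_2=2·41+8=90,  q_2=2·5+1=11
a_3=1:  p_3=1·90+41=131,  q_3=1·11+5=16
a_4=1:  p_4=1·131+90=221,  q_4=1·16+11=27
a_5=7:  p_5=7·221+131=1678,  q_5=7·27+16=205
a_6=1:  p_6=1·1678+221=1899,  q_6=1·205+27=232
…
a_8=2:  p_8=2·3577+1899=9053,  q_8=2·437+232=1106
a_9=5:  p_9=5·9053+3577=48842,  q_9=5·1106+437=5967
fundamental: x₁=48842, y₁=5967  (since 2385540964 − 67·35605089 = 1)

48842 5967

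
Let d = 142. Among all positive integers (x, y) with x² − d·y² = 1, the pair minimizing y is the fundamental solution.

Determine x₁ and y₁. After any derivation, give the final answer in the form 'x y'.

√142 → a₀=11, period (1,10,1,22); ℓ=4 even so k=3
k=0  a_k=11  p_k/q_k = 11/1
k=1  a_k=1  p_k/q_k = 12/1
k=2  a_k=10  p_k/q_k = 131/11
k=3  a_k=1  p_k/q_k = 143/12
fundamental: x₁=143, y₁=12  (since 20449 − 142·144 = 1)

143 12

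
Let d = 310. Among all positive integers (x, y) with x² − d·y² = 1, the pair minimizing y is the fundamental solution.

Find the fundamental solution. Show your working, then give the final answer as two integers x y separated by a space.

848719 48204

√310 = [17; 1,1,1,1,5,…,1,1,34, …], period ℓ=16 (even) → k=15
k=0  a_k=17  p_k/q_k = 17/1
k=1  a_k=1  p_k/q_k = 18/1
k=2  a_k=1  p_k/q_k = 35/2
k=3  a_k=1  p_k/q_k = 53/3
k=4  a_k=1  p_k/q_k = 88/5
k=5  a_k=5  p_k/q_k = 493/28
…
k=7  a_k=1  p_k/q_k = 2060/117
k=8  a_k=2  p_k/q_k = 5687/323
…
k=10  a_k=3  p_k/q_k = 28928/1643
…
k=12  a_k=1  p_k/q_k = 181315/10298
…
k=14  a_k=1  p_k/q_k = 515017/29251
k=15  a_k=1  p_k/q_k = 848719/48204
fundamental: x₁=848719, y₁=48204  (since 720323940961 − 310·2323625616 = 1)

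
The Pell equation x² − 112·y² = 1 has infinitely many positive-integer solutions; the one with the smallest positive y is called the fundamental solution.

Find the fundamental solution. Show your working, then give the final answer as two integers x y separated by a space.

[10; 1,1,2,1,1,20] for √112; ℓ=6 ⇒ convergent index 5
a_0=10:  p_0=10·1+0=10,  q_0=10·0+1=1
a_1=1:  p_1=1·10+1=11,  q_1=1·1+0=1
a_2=1:  p_2=1·11+10=21,  q_2=1·1+1=2
a_3=2:  p_3=2·21+11=53,  q_3=2·2+1=5
a_4=1:  p_4=1·53+21=74,  q_4=1·5+2=7
a_5=1:  p_5=1·74+53=127,  q_5=1·7+5=12
→ (127, 12).  Check: 127²=16129, 112·12²=16128, difference 1.

127 12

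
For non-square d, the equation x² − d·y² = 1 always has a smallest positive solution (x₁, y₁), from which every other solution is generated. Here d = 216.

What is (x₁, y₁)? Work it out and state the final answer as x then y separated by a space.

d=216: √d = [14; 1,2,3,2,1,28] (ℓ=6, even), read p_5/q_5
i=0: a=14 ⇒ p=14, q=1
…
i=2: a=2 ⇒ p=44, q=3
…
i=4: a=2 ⇒ p=338, q=23
i=5: a=1 ⇒ p=485, q=33
(x₁, y₁) = (485, 33);  485² − 216·33² = 1 ✓

485 33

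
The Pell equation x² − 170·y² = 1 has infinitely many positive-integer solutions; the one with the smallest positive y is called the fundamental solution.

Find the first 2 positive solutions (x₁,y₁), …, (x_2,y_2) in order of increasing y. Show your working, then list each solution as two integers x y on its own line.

d=170: √d = [13; 26] (ℓ=1, odd), read p_1/q_1
a_0=13:  p_0=13·1+0=13,  q_0=13·0+1=1
a_1=26:  p_1=26·13+1=339,  q_1=26·1+0=26
fundamental: x₁=339, y₁=26  (since 114921 − 170·676 = 1)
(339+26√170)^2 = 229841 + 17628√170

339 26
229841 17628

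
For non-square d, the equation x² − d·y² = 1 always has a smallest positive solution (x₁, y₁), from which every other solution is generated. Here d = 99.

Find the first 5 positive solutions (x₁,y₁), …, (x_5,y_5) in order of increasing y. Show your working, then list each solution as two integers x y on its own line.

√99 → a₀=9, period (1,18); ℓ=2 even so k=1
i=0: a=9 ⇒ p=9, q=1
i=1: a=1 ⇒ p=10, q=1
fundamental: x₁=10, y₁=1  (since 100 − 99·1 = 1)
k=2:  x_2 = 10·10+99·1·1 = 199,  y_2 = 10·1+1·10 = 20
k=3:  x_3 = 10·199+99·1·20 = 3970,  y_3 = 10·20+1·199 = 399
k=4:  x_4 = 10·3970+99·1·399 = 79201,  y_4 = 10·399+1·3970 = 7960
k=5:  x_5 = 10·79201+99·1·7960 = 1580050,  y_5 = 10·7960+1·79201 = 158801

10 1
199 20
3970 399
79201 7960
1580050 158801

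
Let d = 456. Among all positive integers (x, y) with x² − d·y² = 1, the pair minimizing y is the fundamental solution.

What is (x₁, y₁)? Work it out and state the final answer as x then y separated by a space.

√456 = [21; 2,1,4,1,2,42, …], period ℓ=6 (even) → k=5
step 0: (21, 1)  from 21·(1,0) + (0,1)
step 1: (43, 2)  from 2·(21,1) + (1,0)
step 2: (64, 3)  from 1·(43,2) + (21,1)
step 3: (299, 14)  from 4·(64,3) + (43,2)
step 4: (363, 17)  from 1·(299,14) + (64,3)
step 5: (1025, 48)  from 2·(363,17) + (299,14)
→ (1025, 48).  Check: 1025²=1050625, 456·48²=1050624, difference 1.

1025 48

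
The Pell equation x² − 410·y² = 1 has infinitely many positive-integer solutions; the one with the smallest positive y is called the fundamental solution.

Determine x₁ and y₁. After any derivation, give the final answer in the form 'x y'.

[20; 4,40] for √410; ℓ=2 ⇒ convergent index 1
step 0: (20, 1)  from 20·(1,0) + (0,1)
step 1: (81, 4)  from 4·(20,1) + (1,0)
→ (81, 4).  Check: 81²=6561, 410·4²=6560, difference 1.

81 4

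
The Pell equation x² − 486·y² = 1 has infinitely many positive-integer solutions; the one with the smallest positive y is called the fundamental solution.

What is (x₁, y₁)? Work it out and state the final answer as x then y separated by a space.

485 22

d=486: √d = [22; 22,44] (ℓ=2, even), read p_1/q_1
a_0=22:  p_0=22·1+0=22,  q_0=22·0+1=1
a_1=22:  p_1=22·22+1=485,  q_1=22·1+0=22
(x₁, y₁) = (485, 22);  485² − 486·22² = 1 ✓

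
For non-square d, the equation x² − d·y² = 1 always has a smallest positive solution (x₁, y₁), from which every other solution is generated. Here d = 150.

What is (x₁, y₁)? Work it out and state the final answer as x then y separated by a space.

49 4

√150 = [12; 4,24, …], period ℓ=2 (even) → k=1
i=0: a=12 ⇒ p=12, q=1
i=1: a=4 ⇒ p=49, q=4
fundamental: x₁=49, y₁=4  (since 2401 − 150·16 = 1)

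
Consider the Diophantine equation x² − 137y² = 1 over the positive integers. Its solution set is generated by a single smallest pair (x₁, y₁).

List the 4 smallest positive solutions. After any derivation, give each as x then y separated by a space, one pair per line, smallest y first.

√137 = [11; 1,2,2,1,1,2,2,1,22, …], period ℓ=9 (odd) → k=17
k=0  a_k=11  p_k/q_k = 11/1
…
k=6  a_k=2  p_k/q_k = 515/44
…
k=9  a_k=22  p_k/q_k = 39597/3383
…
k=14  a_k=1  p_k/q_k = 694077/59299
…
k=16  a_k=2  p_k/q_k = 4286741/366241
k=17  a_k=1  p_k/q_k = 6083073/519712
(x₁, y₁) = (6083073, 519712);  6083073² − 137·519712² = 1 ✓
(x_2, y_2) = (6083073·6083073 + 137·519712·519712, 6083073·519712 + 519712·6083073) = (74007554246657, 6322892069952)
(x_3, y_3) = (6083073·74007554246657 + 137·519712·6322892069952, 6083073·6322892069952 + 519712·74007554246657) = (900386710067742990849, 76925228065277725280)
(x_4, y_4) = (6083073·900386710067742990849 + 137·519712·76925228065277725280, 6083073·76925228065277725280 + 519712·900386710067742990849) = (10954236171143757109591351297, 935883555725460013412300928)

6083073 519712
74007554246657 6322892069952
900386710067742990849 76925228065277725280
10954236171143757109591351297 935883555725460013412300928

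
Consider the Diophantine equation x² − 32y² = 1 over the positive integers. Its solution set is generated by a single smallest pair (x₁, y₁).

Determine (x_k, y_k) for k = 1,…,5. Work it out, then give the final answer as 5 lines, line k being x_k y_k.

17 3
577 102
19601 3465
665857 117708
22619537 3998607

√32 = [5; 1,1,1,10, …], period ℓ=4 (even) → k=3
k=0  a_k=5  p_k/q_k = 5/1
k=1  a_k=1  p_k/q_k = 6/1
k=2  a_k=1  p_k/q_k = 11/2
k=3  a_k=1  p_k/q_k = 17/3
→ (17, 3).  Check: 17²=289, 32·3²=288, difference 1.
k=2:  x_2 = 17·17+32·3·3 = 577,  y_2 = 17·3+3·17 = 102
k=3:  x_3 = 17·577+32·3·102 = 19601,  y_3 = 17·102+3·577 = 3465
k=4:  x_4 = 17·19601+32·3·3465 = 665857,  y_4 = 17·3465+3·19601 = 117708
k=5:  x_5 = 17·665857+32·3·117708 = 22619537,  y_5 = 17·117708+3·665857 = 3998607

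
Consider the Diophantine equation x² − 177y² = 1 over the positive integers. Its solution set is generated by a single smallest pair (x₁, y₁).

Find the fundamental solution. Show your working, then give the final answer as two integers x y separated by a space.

62423 4692

d=177: √d = [13; 3,3,2,8,2,3,3,26] (ℓ=8, even), read p_7/q_7
a_0=13:  p_0=13·1+0=13,  q_0=13·0+1=1
a_1=3:  p_1=3·13+1=40,  q_1=3·1+0=3
a_2=3:  p_2=3·40+13=133,  q_2=3·3+1=10
a_3=2:  p_3=2·133+40=306,  q_3=2·10+3=23
…
a_6=3:  p_6=3·5468+2581=18985,  q_6=3·411+194=1427
a_7=3:  p_7=3·18985+5468=62423,  q_7=3·1427+411=4692
fundamental: x₁=62423, y₁=4692  (since 3896630929 − 177·22014864 = 1)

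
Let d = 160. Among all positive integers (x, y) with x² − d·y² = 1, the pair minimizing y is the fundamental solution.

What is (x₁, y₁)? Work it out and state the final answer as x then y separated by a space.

721 57

√160 = [12; 1,1,1,5,1,1,1,24, …], period ℓ=8 (even) → k=7
k=0  a_k=12  p_k/q_k = 12/1
…
k=3  a_k=1  p_k/q_k = 38/3
…
k=6  a_k=1  p_k/q_k = 468/37
k=7  a_k=1  p_k/q_k = 721/57
fundamental: x₁=721, y₁=57  (since 519841 − 160·3249 = 1)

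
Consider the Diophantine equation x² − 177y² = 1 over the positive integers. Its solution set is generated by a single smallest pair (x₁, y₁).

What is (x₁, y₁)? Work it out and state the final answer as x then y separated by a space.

62423 4692

√177 → a₀=13, period (3,3,2,8,2,3,3,26); ℓ=8 even so k=7
i=0: a=13 ⇒ p=13, q=1
i=1: a=3 ⇒ p=40, q=3
i=2: a=3 ⇒ p=133, q=10
i=3: a=2 ⇒ p=306, q=23
i=4: a=8 ⇒ p=2581, q=194
…
i=6: a=3 ⇒ p=18985, q=1427
i=7: a=3 ⇒ p=62423, q=4692
fundamental: x₁=62423, y₁=4692  (since 3896630929 − 177·22014864 = 1)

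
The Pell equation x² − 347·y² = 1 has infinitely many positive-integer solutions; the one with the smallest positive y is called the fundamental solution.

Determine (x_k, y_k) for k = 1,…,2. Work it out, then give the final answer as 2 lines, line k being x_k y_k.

[18; 1,1,1,2,4,…,1,1,36] for √347; ℓ=14 ⇒ convergent index 13
a_0=18:  p_0=18·1+0=18,  q_0=18·0+1=1
…
a_3=1:  p_3=1·37+19=56,  q_3=1·2+1=3
…
a_7=17:  p_7=17·801+652=14269,  q_7=17·43+35=766
…
a_9=4:  p_9=4·15070+14269=74549,  q_9=4·809+766=4002
a_10=2:  p_10=2·74549+15070=164168,  q_10=2·4002+809=8813
…
a_12=1:  p_12=1·238717+164168=402885,  q_12=1·12815+8813=21628
a_13=1:  p_13=1·402885+238717=641602,  q_13=1·21628+12815=34443
fundamental: x₁=641602, y₁=34443  (since 411653126404 − 347·1186320249 = 1)
k=2:  x_2 = 641602·641602+347·34443·34443 = 823306252807,  y_2 = 641602·34443+34443·641602 = 44197395372

641602 34443
823306252807 44197395372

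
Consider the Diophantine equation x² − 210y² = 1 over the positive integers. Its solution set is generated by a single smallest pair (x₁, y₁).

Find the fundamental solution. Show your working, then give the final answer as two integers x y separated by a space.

[14; 2,28] for √210; ℓ=2 ⇒ convergent index 1
k=0  a_k=14  p_k/q_k = 14/1
k=1  a_k=2  p_k/q_k = 29/2
→ (29, 2).  Check: 29²=841, 210·2²=840, difference 1.

29 2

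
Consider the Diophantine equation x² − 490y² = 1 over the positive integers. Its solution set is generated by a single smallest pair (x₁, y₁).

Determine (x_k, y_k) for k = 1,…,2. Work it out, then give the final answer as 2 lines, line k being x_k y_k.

[22; 7,2,1,4,4,4,1,2,7,44] for √490; ℓ=10 ⇒ convergent index 9
a_0=22:  p_0=22·1+0=22,  q_0=22·0+1=1
…
a_2=2:  p_2=2·155+22=332,  q_2=2·7+1=15
…
a_4=4:  p_4=4·487+332=2280,  q_4=4·22+15=103
…
a_8=2:  p_8=2·50315+40708=141338,  q_8=2·2273+1839=6385
a_9=7:  p_9=7·141338+50315=1039681,  q_9=7·6385+2273=46968
(x₁, y₁) = (1039681, 46968);  1039681² − 490·46968² = 1 ✓
n=2: (1039681,46968)∘(1039681,46968) = (1039681·1039681+490·46968·46968, 1039681·46968+46968·1039681) = (2161873163521,97663474416)

1039681 46968
2161873163521 97663474416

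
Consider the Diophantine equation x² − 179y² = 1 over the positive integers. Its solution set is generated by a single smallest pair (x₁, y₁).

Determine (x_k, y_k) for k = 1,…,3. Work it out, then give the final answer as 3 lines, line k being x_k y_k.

d=179: √d = [13; 2,1,1,1,3,…,1,2,26] (ℓ=14, even), read p_13/q_13
k=0  a_k=13  p_k/q_k = 13/1
…
k=3  a_k=1  p_k/q_k = 67/5
…
k=6  a_k=5  p_k/q_k = 2047/153
k=7  a_k=13  p_k/q_k = 26999/2018
k=8  a_k=5  p_k/q_k = 137042/10243
k=9  a_k=3  p_k/q_k = 438125/32747
…
k=11  a_k=1  p_k/q_k = 1013292/75737
k=12  a_k=1  p_k/q_k = 1588459/118727
k=13  a_k=2  p_k/q_k = 4190210/313191
→ (4190210, 313191).  Check: 4190210²=17557859844100, 179·313191²=17557859844099, difference 1.
(x_2, y_2) = (4190210·4190210 + 179·313191·313191, 4190210·313191 + 313191·4190210) = (35115719688199, 2624672120220)
(x_3, y_3) = (4190210·35115719688199 + 179·313191·2624672120220, 4190210·2624672120220 + 313191·35115719688199) = (294284479589372473370, 21995854729733779209)

4190210 313191
35115719688199 2624672120220
294284479589372473370 21995854729733779209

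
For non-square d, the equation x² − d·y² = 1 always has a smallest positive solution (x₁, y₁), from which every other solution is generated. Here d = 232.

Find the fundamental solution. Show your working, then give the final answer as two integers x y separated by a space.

√232 → a₀=15, period (4,3,7,3,4,30); ℓ=6 even so k=5
k=0  a_k=15  p_k/q_k = 15/1
k=1  a_k=4  p_k/q_k = 61/4
k=2  a_k=3  p_k/q_k = 198/13
k=3  a_k=7  p_k/q_k = 1447/95
k=4  a_k=3  p_k/q_k = 4539/298
k=5  a_k=4  p_k/q_k = 19603/1287
fundamental: x₁=19603, y₁=1287  (since 384277609 − 232·1656369 = 1)

19603 1287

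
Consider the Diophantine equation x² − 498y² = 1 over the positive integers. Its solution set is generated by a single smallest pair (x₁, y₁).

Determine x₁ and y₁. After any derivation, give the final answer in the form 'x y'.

179777 8056

d=498: √d = [22; 3,6,22,6,3,44] (ℓ=6, even), read p_5/q_5
i=0: a=22 ⇒ p=22, q=1
…
i=3: a=22 ⇒ p=9395, q=421
i=4: a=6 ⇒ p=56794, q=2545
i=5: a=3 ⇒ p=179777, q=8056
fundamental: x₁=179777, y₁=8056  (since 32319769729 − 498·64899136 = 1)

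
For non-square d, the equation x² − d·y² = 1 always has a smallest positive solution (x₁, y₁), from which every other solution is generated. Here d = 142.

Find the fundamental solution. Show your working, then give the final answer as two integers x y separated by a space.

d=142: √d = [11; 1,10,1,22] (ℓ=4, even), read p_3/q_3
step 0: (11, 1)  from 11·(1,0) + (0,1)
step 1: (12, 1)  from 1·(11,1) + (1,0)
step 2: (131, 11)  from 10·(12,1) + (11,1)
step 3: (143, 12)  from 1·(131,11) + (12,1)
→ (143, 12).  Check: 143²=20449, 142·12²=20448, difference 1.

143 12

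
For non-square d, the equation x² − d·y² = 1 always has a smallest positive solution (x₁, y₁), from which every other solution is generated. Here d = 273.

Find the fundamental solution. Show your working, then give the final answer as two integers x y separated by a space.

√273 = [16; 1,1,10,1,1,32, …], period ℓ=6 (even) → k=5
i=0: a=16 ⇒ p=16, q=1
i=1: a=1 ⇒ p=17, q=1
…
i=4: a=1 ⇒ p=380, q=23
i=5: a=1 ⇒ p=727, q=44
→ (727, 44).  Check: 727²=528529, 273·44²=528528, difference 1.

727 44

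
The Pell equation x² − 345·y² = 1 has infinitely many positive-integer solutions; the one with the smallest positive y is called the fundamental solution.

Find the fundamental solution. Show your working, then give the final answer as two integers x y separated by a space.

√345 → a₀=18, period (1,1,2,1,6,1,2,1,1,36); ℓ=10 even so k=9
i=0: a=18 ⇒ p=18, q=1
i=1: a=1 ⇒ p=19, q=1
i=2: a=1 ⇒ p=37, q=2
i=3: a=2 ⇒ p=93, q=5
i=4: a=1 ⇒ p=130, q=7
…
i=6: a=1 ⇒ p=1003, q=54
i=7: a=2 ⇒ p=2879, q=155
i=8: a=1 ⇒ p=3882, q=209
i=9: a=1 ⇒ p=6761, q=364
fundamental: x₁=6761, y₁=364  (since 45711121 − 345·132496 = 1)

6761 364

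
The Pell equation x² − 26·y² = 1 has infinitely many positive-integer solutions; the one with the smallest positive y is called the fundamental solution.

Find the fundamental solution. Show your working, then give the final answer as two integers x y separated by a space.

[5; 10] for √26; ℓ=1 ⇒ convergent index 1
i=0: a=5 ⇒ p=5, q=1
i=1: a=10 ⇒ p=51, q=10
(x₁, y₁) = (51, 10);  51² − 26·10² = 1 ✓

51 10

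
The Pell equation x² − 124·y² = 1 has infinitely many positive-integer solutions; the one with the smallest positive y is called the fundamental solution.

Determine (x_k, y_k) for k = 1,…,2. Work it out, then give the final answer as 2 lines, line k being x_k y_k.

√124 = [11; 7,2,1,1,1,…,2,7,22, …], period ℓ=16 (even) → k=15
a_0=11:  p_0=11·1+0=11,  q_0=11·0+1=1
…
a_3=1:  p_3=1·167+78=245,  q_3=1·15+7=22
…
a_6=3:  p_6=3·657+412=2383,  q_6=3·59+37=214
…
a_9=1:  p_9=1·14543+3040=17583,  q_9=1·1306+273=1579
…
a_12=1:  p_12=1·84875+67292=152167,  q_12=1·7622+6043=13665
…
a_14=2:  p_14=2·237042+152167=626251,  q_14=2·21287+13665=56239
a_15=7:  p_15=7·626251+237042=4620799,  q_15=7·56239+21287=414960
fundamental: x₁=4620799, y₁=414960  (since 21351783398401 − 124·172191801600 = 1)
n=2: (4620799,414960)∘(4620799,414960) = (4620799·4620799+124·414960·414960, 4620799·414960+414960·4620799) = (42703566796801,3834893506080)

4620799 414960
42703566796801 3834893506080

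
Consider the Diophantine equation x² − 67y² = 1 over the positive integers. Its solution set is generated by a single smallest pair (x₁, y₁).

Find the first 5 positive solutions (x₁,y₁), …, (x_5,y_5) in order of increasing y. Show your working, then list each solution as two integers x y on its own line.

√67 = [8; 5,2,1,1,7,1,1,2,5,16, …], period ℓ=10 (even) → k=9
k=0  a_k=8  p_k/q_k = 8/1
…
k=3  a_k=1  p_k/q_k = 131/16
…
k=8  a_k=2  p_k/q_k = 9053/1106
k=9  a_k=5  p_k/q_k = 48842/5967
(x₁, y₁) = (48842, 5967);  48842² − 67·5967² = 1 ✓
k=2:  x_2 = 48842·48842+67·5967·5967 = 4771081927,  y_2 = 48842·5967+5967·48842 = 582880428
k=3:  x_3 = 48842·4771081927+67·5967·582880428 = 466058366908226,  y_3 = 48842·582880428+5967·4771081927 = 56938091722785
k=4:  x_4 = 48842·466058366908226+67·5967·56938091722785 = 45526445508292066657,  y_4 = 48842·56938091722785+5967·466058366908226 = 5561940551265649512
k=5:  x_5 = 48842·45526445508292066657+67·5967·5561940551265649512 = 4447205302565943872414162,  y_5 = 48842·5561940551265649512+5967·45526445508292066657 = 543312600752895615207423

48842 5967
4771081927 582880428
466058366908226 56938091722785
45526445508292066657 5561940551265649512
4447205302565943872414162 543312600752895615207423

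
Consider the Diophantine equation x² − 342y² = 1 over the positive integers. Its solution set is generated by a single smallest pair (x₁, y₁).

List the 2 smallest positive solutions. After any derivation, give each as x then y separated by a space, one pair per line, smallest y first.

37 2
2737 148

d=342: √d = [18; 2,36] (ℓ=2, even), read p_1/q_1
a_0=18:  p_0=18·1+0=18,  q_0=18·0+1=1
a_1=2:  p_1=2·18+1=37,  q_1=2·1+0=2
fundamental: x₁=37, y₁=2  (since 1369 − 342·4 = 1)
k=2:  x_2 = 37·37+342·2·2 = 2737,  y_2 = 37·2+2·37 = 148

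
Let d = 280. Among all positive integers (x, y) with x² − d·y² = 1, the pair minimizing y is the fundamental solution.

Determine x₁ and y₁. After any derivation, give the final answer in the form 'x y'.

251 15

d=280: √d = [16; 1,2,1,2,1,32] (ℓ=6, even), read p_5/q_5
i=0: a=16 ⇒ p=16, q=1
i=1: a=1 ⇒ p=17, q=1
i=2: a=2 ⇒ p=50, q=3
i=3: a=1 ⇒ p=67, q=4
i=4: a=2 ⇒ p=184, q=11
i=5: a=1 ⇒ p=251, q=15
→ (251, 15).  Check: 251²=63001, 280·15²=63000, difference 1.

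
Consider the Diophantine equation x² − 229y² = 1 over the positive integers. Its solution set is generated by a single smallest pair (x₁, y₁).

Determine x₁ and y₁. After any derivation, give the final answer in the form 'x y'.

5848201 386460

d=229: √d = [15; 7,1,1,7,30] (ℓ=5, odd), read p_9/q_9
i=0: a=15 ⇒ p=15, q=1
…
i=3: a=1 ⇒ p=227, q=15
…
i=8: a=1 ⇒ p=776325, q=51301
i=9: a=7 ⇒ p=5848201, q=386460
(x₁, y₁) = (5848201, 386460);  5848201² − 229·386460² = 1 ✓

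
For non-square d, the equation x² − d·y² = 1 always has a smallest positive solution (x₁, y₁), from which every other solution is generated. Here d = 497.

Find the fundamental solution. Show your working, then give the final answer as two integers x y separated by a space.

[22; 3,2,2,5,6,5,2,2,3,44] for √497; ℓ=10 ⇒ convergent index 9
step 0: (22, 1)  from 22·(1,0) + (0,1)
…
step 4: (2051, 92)  from 5·(379,17) + (156,7)
…
step 6: (65476, 2937)  from 5·(12685,569) + (2051,92)
…
step 8: (352750, 15823)  from 2·(143637,6443) + (65476,2937)
step 9: (1201887, 53912)  from 3·(352750,15823) + (143637,6443)
→ (1201887, 53912).  Check: 1201887²=1444532360769, 497·53912²=1444532360768, difference 1.

1201887 53912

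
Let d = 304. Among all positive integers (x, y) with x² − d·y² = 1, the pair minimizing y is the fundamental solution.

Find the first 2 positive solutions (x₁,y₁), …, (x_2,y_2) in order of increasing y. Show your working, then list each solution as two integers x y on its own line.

57799 3315
6681448801 383207370

√304 → a₀=17, period (2,3,2,1,1,1,1,1,2,3,2,34); ℓ=12 even so k=11
a_0=17:  p_0=17·1+0=17,  q_0=17·0+1=1
…
a_2=3:  p_2=3·35+17=122,  q_2=3·2+1=7
…
a_4=1:  p_4=1·279+122=401,  q_4=1·16+7=23
a_5=1:  p_5=1·401+279=680,  q_5=1·23+16=39
a_6=1:  p_6=1·680+401=1081,  q_6=1·39+23=62
a_7=1:  p_7=1·1081+680=1761,  q_7=1·62+39=101
a_8=1:  p_8=1·1761+1081=2842,  q_8=1·101+62=163
…
a_10=3:  p_10=3·7445+2842=25177,  q_10=3·427+163=1444
a_11=2:  p_11=2·25177+7445=57799,  q_11=2·1444+427=3315
→ (57799, 3315).  Check: 57799²=3340724401, 304·3315²=3340724400, difference 1.
n=2: (57799,3315)∘(57799,3315) = (57799·57799+304·3315·3315, 57799·3315+3315·57799) = (6681448801,383207370)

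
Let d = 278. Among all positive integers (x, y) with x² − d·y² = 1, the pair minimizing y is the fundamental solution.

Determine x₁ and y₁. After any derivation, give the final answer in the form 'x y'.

√278 → a₀=16, period (1,2,16,2,1,32); ℓ=6 even so k=5
step 0: (16, 1)  from 16·(1,0) + (0,1)
step 1: (17, 1)  from 1·(16,1) + (1,0)
step 2: (50, 3)  from 2·(17,1) + (16,1)
step 3: (817, 49)  from 16·(50,3) + (17,1)
step 4: (1684, 101)  from 2·(817,49) + (50,3)
step 5: (2501, 150)  from 1·(1684,101) + (817,49)
(x₁, y₁) = (2501, 150);  2501² − 278·150² = 1 ✓

2501 150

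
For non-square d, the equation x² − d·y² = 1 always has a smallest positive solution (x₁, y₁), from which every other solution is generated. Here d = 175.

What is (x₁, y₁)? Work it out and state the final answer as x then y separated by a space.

√175 = [13; 4,2,1,2,4,26, …], period ℓ=6 (even) → k=5
a_0=13:  p_0=13·1+0=13,  q_0=13·0+1=1
a_1=4:  p_1=4·13+1=53,  q_1=4·1+0=4
a_2=2:  p_2=2·53+13=119,  q_2=2·4+1=9
…
a_4=2:  p_4=2·172+119=463,  q_4=2·13+9=35
a_5=4:  p_5=4·463+172=2024,  q_5=4·35+13=153
→ (2024, 153).  Check: 2024²=4096576, 175·153²=4096575, difference 1.

2024 153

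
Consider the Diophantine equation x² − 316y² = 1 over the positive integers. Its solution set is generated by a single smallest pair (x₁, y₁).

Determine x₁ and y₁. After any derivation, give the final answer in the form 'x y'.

12799 720

√316 → a₀=17, period (1,3,2,8,2,3,1,34); ℓ=8 even so k=7
i=0: a=17 ⇒ p=17, q=1
i=1: a=1 ⇒ p=18, q=1
i=2: a=3 ⇒ p=71, q=4
…
i=6: a=3 ⇒ p=9937, q=559
i=7: a=1 ⇒ p=12799, q=720
→ (12799, 720).  Check: 12799²=163814401, 316·720²=163814400, difference 1.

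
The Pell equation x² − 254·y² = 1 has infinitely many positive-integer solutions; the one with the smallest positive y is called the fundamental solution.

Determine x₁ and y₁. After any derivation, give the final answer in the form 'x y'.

255 16

d=254: √d = [15; 1,14,1,30] (ℓ=4, even), read p_3/q_3
i=0: a=15 ⇒ p=15, q=1
…
i=2: a=14 ⇒ p=239, q=15
i=3: a=1 ⇒ p=255, q=16
(x₁, y₁) = (255, 16);  255² − 254·16² = 1 ✓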